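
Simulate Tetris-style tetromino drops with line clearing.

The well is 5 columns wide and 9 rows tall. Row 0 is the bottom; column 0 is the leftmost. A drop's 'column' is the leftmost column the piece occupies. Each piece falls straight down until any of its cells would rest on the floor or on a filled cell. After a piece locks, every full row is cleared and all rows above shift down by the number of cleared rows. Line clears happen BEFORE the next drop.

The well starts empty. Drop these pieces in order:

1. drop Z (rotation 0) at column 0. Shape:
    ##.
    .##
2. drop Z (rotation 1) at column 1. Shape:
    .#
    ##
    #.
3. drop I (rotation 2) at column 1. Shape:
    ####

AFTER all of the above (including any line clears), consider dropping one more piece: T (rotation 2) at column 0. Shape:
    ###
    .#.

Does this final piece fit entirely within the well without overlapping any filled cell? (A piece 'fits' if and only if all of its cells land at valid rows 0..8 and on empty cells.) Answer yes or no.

Answer: yes

Derivation:
Drop 1: Z rot0 at col 0 lands with bottom-row=0; cleared 0 line(s) (total 0); column heights now [2 2 1 0 0], max=2
Drop 2: Z rot1 at col 1 lands with bottom-row=2; cleared 0 line(s) (total 0); column heights now [2 4 5 0 0], max=5
Drop 3: I rot2 at col 1 lands with bottom-row=5; cleared 0 line(s) (total 0); column heights now [2 6 6 6 6], max=6
Test piece T rot2 at col 0 (width 3): heights before test = [2 6 6 6 6]; fits = True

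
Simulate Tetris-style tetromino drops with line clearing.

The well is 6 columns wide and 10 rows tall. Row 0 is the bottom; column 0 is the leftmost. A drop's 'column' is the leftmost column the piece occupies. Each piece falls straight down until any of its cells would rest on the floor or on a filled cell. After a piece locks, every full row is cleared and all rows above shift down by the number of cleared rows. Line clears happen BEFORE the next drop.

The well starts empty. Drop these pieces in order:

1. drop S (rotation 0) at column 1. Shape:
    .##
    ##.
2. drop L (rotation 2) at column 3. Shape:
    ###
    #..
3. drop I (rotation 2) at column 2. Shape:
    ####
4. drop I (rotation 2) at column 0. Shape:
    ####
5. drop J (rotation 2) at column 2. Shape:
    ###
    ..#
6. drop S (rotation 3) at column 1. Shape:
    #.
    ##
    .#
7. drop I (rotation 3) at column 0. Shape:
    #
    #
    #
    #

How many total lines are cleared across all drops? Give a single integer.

Answer: 0

Derivation:
Drop 1: S rot0 at col 1 lands with bottom-row=0; cleared 0 line(s) (total 0); column heights now [0 1 2 2 0 0], max=2
Drop 2: L rot2 at col 3 lands with bottom-row=2; cleared 0 line(s) (total 0); column heights now [0 1 2 4 4 4], max=4
Drop 3: I rot2 at col 2 lands with bottom-row=4; cleared 0 line(s) (total 0); column heights now [0 1 5 5 5 5], max=5
Drop 4: I rot2 at col 0 lands with bottom-row=5; cleared 0 line(s) (total 0); column heights now [6 6 6 6 5 5], max=6
Drop 5: J rot2 at col 2 lands with bottom-row=5; cleared 0 line(s) (total 0); column heights now [6 6 7 7 7 5], max=7
Drop 6: S rot3 at col 1 lands with bottom-row=7; cleared 0 line(s) (total 0); column heights now [6 10 9 7 7 5], max=10
Drop 7: I rot3 at col 0 lands with bottom-row=6; cleared 0 line(s) (total 0); column heights now [10 10 9 7 7 5], max=10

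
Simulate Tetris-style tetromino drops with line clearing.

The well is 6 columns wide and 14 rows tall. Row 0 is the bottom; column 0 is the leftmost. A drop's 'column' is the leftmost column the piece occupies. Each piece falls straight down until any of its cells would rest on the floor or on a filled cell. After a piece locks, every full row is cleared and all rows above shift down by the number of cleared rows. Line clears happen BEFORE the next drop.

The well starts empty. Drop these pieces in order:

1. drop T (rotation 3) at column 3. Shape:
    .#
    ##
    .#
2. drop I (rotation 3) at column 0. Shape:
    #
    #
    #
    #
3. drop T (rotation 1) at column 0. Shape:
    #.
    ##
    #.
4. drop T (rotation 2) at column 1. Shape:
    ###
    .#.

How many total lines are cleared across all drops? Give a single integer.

Drop 1: T rot3 at col 3 lands with bottom-row=0; cleared 0 line(s) (total 0); column heights now [0 0 0 2 3 0], max=3
Drop 2: I rot3 at col 0 lands with bottom-row=0; cleared 0 line(s) (total 0); column heights now [4 0 0 2 3 0], max=4
Drop 3: T rot1 at col 0 lands with bottom-row=4; cleared 0 line(s) (total 0); column heights now [7 6 0 2 3 0], max=7
Drop 4: T rot2 at col 1 lands with bottom-row=5; cleared 0 line(s) (total 0); column heights now [7 7 7 7 3 0], max=7

Answer: 0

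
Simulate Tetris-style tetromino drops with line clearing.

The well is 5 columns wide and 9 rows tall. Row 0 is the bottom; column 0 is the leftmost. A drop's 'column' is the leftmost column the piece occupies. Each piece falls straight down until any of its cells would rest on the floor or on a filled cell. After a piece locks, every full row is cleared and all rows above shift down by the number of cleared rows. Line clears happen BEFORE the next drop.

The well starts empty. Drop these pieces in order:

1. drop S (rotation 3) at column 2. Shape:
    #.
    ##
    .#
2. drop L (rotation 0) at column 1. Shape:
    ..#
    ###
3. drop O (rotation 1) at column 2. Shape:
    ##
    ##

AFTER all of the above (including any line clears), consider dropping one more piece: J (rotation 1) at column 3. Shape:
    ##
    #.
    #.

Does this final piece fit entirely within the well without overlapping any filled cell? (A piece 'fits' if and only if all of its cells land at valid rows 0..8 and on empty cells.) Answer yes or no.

Drop 1: S rot3 at col 2 lands with bottom-row=0; cleared 0 line(s) (total 0); column heights now [0 0 3 2 0], max=3
Drop 2: L rot0 at col 1 lands with bottom-row=3; cleared 0 line(s) (total 0); column heights now [0 4 4 5 0], max=5
Drop 3: O rot1 at col 2 lands with bottom-row=5; cleared 0 line(s) (total 0); column heights now [0 4 7 7 0], max=7
Test piece J rot1 at col 3 (width 2): heights before test = [0 4 7 7 0]; fits = False

Answer: no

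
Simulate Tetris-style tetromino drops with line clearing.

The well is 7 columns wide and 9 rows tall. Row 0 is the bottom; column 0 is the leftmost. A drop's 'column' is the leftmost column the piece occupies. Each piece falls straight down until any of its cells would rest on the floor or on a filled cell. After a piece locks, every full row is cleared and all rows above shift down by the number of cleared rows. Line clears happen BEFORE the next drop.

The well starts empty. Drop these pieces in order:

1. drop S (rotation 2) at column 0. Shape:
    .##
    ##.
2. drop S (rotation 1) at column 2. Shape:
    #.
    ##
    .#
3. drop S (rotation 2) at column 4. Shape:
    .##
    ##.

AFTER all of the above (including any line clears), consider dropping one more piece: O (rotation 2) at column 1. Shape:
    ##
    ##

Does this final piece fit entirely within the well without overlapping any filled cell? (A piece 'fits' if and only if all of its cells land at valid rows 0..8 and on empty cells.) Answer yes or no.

Answer: yes

Derivation:
Drop 1: S rot2 at col 0 lands with bottom-row=0; cleared 0 line(s) (total 0); column heights now [1 2 2 0 0 0 0], max=2
Drop 2: S rot1 at col 2 lands with bottom-row=1; cleared 0 line(s) (total 0); column heights now [1 2 4 3 0 0 0], max=4
Drop 3: S rot2 at col 4 lands with bottom-row=0; cleared 0 line(s) (total 0); column heights now [1 2 4 3 1 2 2], max=4
Test piece O rot2 at col 1 (width 2): heights before test = [1 2 4 3 1 2 2]; fits = True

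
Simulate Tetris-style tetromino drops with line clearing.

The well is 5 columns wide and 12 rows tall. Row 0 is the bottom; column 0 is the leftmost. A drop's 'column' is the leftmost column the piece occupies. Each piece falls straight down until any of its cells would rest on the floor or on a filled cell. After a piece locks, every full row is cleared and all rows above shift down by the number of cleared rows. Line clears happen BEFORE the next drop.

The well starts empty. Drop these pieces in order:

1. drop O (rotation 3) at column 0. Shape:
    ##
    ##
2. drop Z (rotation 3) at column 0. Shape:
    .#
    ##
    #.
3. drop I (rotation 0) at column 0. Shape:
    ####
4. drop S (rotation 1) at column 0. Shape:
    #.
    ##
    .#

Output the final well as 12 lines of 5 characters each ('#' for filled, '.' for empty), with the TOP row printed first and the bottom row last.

Drop 1: O rot3 at col 0 lands with bottom-row=0; cleared 0 line(s) (total 0); column heights now [2 2 0 0 0], max=2
Drop 2: Z rot3 at col 0 lands with bottom-row=2; cleared 0 line(s) (total 0); column heights now [4 5 0 0 0], max=5
Drop 3: I rot0 at col 0 lands with bottom-row=5; cleared 0 line(s) (total 0); column heights now [6 6 6 6 0], max=6
Drop 4: S rot1 at col 0 lands with bottom-row=6; cleared 0 line(s) (total 0); column heights now [9 8 6 6 0], max=9

Answer: .....
.....
.....
#....
##...
.#...
####.
.#...
##...
#....
##...
##...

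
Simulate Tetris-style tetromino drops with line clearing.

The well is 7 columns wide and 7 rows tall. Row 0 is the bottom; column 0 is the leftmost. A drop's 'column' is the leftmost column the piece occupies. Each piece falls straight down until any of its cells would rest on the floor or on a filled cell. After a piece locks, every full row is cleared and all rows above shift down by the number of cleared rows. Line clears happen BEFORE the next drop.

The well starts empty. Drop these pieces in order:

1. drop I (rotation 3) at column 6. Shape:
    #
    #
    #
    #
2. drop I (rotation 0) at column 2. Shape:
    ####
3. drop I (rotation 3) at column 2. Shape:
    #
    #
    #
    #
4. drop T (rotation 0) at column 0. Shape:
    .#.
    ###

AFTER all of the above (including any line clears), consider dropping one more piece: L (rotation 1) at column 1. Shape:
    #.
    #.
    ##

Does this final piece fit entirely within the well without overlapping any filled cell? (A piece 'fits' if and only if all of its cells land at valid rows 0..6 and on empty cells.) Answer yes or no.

Drop 1: I rot3 at col 6 lands with bottom-row=0; cleared 0 line(s) (total 0); column heights now [0 0 0 0 0 0 4], max=4
Drop 2: I rot0 at col 2 lands with bottom-row=0; cleared 0 line(s) (total 0); column heights now [0 0 1 1 1 1 4], max=4
Drop 3: I rot3 at col 2 lands with bottom-row=1; cleared 0 line(s) (total 0); column heights now [0 0 5 1 1 1 4], max=5
Drop 4: T rot0 at col 0 lands with bottom-row=5; cleared 0 line(s) (total 0); column heights now [6 7 6 1 1 1 4], max=7
Test piece L rot1 at col 1 (width 2): heights before test = [6 7 6 1 1 1 4]; fits = False

Answer: no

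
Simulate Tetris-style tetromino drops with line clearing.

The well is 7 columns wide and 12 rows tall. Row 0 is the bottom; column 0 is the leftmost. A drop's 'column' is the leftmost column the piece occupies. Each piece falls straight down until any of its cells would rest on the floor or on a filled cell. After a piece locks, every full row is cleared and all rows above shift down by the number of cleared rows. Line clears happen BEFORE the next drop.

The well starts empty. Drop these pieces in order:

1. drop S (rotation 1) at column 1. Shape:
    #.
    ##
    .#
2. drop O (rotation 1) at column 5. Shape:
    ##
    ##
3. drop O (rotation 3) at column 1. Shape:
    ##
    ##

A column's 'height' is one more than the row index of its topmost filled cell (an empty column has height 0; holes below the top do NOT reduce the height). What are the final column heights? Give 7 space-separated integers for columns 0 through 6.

Answer: 0 5 5 0 0 2 2

Derivation:
Drop 1: S rot1 at col 1 lands with bottom-row=0; cleared 0 line(s) (total 0); column heights now [0 3 2 0 0 0 0], max=3
Drop 2: O rot1 at col 5 lands with bottom-row=0; cleared 0 line(s) (total 0); column heights now [0 3 2 0 0 2 2], max=3
Drop 3: O rot3 at col 1 lands with bottom-row=3; cleared 0 line(s) (total 0); column heights now [0 5 5 0 0 2 2], max=5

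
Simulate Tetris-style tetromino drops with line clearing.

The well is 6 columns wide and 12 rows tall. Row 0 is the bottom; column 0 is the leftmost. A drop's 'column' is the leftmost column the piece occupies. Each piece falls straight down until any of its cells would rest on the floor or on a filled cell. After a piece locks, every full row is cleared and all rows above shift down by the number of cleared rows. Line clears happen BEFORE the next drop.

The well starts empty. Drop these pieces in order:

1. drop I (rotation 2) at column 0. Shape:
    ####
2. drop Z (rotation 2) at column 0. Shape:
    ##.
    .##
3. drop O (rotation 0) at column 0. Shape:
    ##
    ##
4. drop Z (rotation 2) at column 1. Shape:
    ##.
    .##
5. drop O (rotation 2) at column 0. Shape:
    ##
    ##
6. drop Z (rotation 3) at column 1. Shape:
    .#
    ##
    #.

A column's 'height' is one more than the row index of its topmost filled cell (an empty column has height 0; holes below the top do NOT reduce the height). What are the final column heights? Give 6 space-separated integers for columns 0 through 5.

Drop 1: I rot2 at col 0 lands with bottom-row=0; cleared 0 line(s) (total 0); column heights now [1 1 1 1 0 0], max=1
Drop 2: Z rot2 at col 0 lands with bottom-row=1; cleared 0 line(s) (total 0); column heights now [3 3 2 1 0 0], max=3
Drop 3: O rot0 at col 0 lands with bottom-row=3; cleared 0 line(s) (total 0); column heights now [5 5 2 1 0 0], max=5
Drop 4: Z rot2 at col 1 lands with bottom-row=4; cleared 0 line(s) (total 0); column heights now [5 6 6 5 0 0], max=6
Drop 5: O rot2 at col 0 lands with bottom-row=6; cleared 0 line(s) (total 0); column heights now [8 8 6 5 0 0], max=8
Drop 6: Z rot3 at col 1 lands with bottom-row=8; cleared 0 line(s) (total 0); column heights now [8 10 11 5 0 0], max=11

Answer: 8 10 11 5 0 0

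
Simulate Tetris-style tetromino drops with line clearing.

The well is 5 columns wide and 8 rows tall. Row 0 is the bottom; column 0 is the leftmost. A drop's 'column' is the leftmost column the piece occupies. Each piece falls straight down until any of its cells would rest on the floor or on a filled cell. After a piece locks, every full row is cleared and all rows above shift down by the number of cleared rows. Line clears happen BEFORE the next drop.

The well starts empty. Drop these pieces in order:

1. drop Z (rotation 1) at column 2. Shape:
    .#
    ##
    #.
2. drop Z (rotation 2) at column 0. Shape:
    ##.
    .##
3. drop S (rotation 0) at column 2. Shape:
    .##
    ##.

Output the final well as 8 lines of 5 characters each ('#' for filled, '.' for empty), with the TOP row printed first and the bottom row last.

Answer: .....
.....
.....
...##
####.
.###.
..##.
..#..

Derivation:
Drop 1: Z rot1 at col 2 lands with bottom-row=0; cleared 0 line(s) (total 0); column heights now [0 0 2 3 0], max=3
Drop 2: Z rot2 at col 0 lands with bottom-row=2; cleared 0 line(s) (total 0); column heights now [4 4 3 3 0], max=4
Drop 3: S rot0 at col 2 lands with bottom-row=3; cleared 0 line(s) (total 0); column heights now [4 4 4 5 5], max=5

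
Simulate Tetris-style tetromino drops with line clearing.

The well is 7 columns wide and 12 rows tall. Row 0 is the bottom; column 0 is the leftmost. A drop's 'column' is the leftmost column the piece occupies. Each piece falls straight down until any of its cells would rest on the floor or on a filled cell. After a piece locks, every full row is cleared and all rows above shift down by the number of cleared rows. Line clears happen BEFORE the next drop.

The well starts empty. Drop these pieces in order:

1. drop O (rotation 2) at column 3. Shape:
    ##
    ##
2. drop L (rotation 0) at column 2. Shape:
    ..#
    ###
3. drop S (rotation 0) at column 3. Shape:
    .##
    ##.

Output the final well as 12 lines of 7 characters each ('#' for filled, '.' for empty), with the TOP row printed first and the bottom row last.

Drop 1: O rot2 at col 3 lands with bottom-row=0; cleared 0 line(s) (total 0); column heights now [0 0 0 2 2 0 0], max=2
Drop 2: L rot0 at col 2 lands with bottom-row=2; cleared 0 line(s) (total 0); column heights now [0 0 3 3 4 0 0], max=4
Drop 3: S rot0 at col 3 lands with bottom-row=4; cleared 0 line(s) (total 0); column heights now [0 0 3 5 6 6 0], max=6

Answer: .......
.......
.......
.......
.......
.......
....##.
...##..
....#..
..###..
...##..
...##..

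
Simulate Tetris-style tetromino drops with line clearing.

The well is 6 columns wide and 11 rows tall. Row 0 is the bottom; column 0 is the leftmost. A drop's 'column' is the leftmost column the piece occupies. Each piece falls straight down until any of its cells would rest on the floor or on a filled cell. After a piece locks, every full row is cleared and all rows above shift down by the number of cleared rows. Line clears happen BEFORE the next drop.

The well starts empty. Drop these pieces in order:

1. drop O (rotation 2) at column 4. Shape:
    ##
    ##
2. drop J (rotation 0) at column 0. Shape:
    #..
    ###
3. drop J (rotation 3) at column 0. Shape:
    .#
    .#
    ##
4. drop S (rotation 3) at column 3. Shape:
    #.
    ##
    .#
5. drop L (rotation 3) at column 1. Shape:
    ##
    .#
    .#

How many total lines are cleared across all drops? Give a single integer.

Drop 1: O rot2 at col 4 lands with bottom-row=0; cleared 0 line(s) (total 0); column heights now [0 0 0 0 2 2], max=2
Drop 2: J rot0 at col 0 lands with bottom-row=0; cleared 0 line(s) (total 0); column heights now [2 1 1 0 2 2], max=2
Drop 3: J rot3 at col 0 lands with bottom-row=2; cleared 0 line(s) (total 0); column heights now [3 5 1 0 2 2], max=5
Drop 4: S rot3 at col 3 lands with bottom-row=2; cleared 0 line(s) (total 0); column heights now [3 5 1 5 4 2], max=5
Drop 5: L rot3 at col 1 lands with bottom-row=3; cleared 0 line(s) (total 0); column heights now [3 6 6 5 4 2], max=6

Answer: 0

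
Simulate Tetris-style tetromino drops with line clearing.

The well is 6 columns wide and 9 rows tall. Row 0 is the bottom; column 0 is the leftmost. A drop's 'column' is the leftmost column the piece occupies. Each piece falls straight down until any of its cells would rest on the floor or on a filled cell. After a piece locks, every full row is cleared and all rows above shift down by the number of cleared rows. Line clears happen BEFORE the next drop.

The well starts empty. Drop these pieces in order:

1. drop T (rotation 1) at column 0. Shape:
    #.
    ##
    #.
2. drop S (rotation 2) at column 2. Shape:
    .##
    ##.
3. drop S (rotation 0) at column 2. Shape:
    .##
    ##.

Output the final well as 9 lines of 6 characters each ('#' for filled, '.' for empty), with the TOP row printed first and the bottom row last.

Answer: ......
......
......
......
......
...##.
#.##..
##.##.
#.##..

Derivation:
Drop 1: T rot1 at col 0 lands with bottom-row=0; cleared 0 line(s) (total 0); column heights now [3 2 0 0 0 0], max=3
Drop 2: S rot2 at col 2 lands with bottom-row=0; cleared 0 line(s) (total 0); column heights now [3 2 1 2 2 0], max=3
Drop 3: S rot0 at col 2 lands with bottom-row=2; cleared 0 line(s) (total 0); column heights now [3 2 3 4 4 0], max=4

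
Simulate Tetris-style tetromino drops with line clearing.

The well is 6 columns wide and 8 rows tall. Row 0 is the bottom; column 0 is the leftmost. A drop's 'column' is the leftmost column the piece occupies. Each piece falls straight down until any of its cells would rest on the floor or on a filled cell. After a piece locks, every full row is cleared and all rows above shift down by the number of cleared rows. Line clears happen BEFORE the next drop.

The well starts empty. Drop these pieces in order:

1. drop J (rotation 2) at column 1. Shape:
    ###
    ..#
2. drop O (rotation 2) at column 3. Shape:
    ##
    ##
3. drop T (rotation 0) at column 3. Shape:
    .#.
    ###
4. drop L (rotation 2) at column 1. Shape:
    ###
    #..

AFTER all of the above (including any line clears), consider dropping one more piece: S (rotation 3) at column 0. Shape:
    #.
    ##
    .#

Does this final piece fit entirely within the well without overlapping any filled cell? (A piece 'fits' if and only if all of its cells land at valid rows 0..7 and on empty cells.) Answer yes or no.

Answer: no

Derivation:
Drop 1: J rot2 at col 1 lands with bottom-row=0; cleared 0 line(s) (total 0); column heights now [0 2 2 2 0 0], max=2
Drop 2: O rot2 at col 3 lands with bottom-row=2; cleared 0 line(s) (total 0); column heights now [0 2 2 4 4 0], max=4
Drop 3: T rot0 at col 3 lands with bottom-row=4; cleared 0 line(s) (total 0); column heights now [0 2 2 5 6 5], max=6
Drop 4: L rot2 at col 1 lands with bottom-row=4; cleared 0 line(s) (total 0); column heights now [0 6 6 6 6 5], max=6
Test piece S rot3 at col 0 (width 2): heights before test = [0 6 6 6 6 5]; fits = False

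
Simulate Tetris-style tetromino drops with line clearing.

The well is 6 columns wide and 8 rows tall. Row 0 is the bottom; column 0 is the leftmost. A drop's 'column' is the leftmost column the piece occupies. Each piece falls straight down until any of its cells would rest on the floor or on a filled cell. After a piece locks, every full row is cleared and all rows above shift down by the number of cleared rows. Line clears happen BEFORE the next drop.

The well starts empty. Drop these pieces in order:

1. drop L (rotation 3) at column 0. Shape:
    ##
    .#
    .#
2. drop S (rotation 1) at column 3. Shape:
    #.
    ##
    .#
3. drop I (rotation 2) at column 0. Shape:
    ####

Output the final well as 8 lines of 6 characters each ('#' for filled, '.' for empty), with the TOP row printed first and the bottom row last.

Answer: ......
......
......
......
####..
##.#..
.#.##.
.#..#.

Derivation:
Drop 1: L rot3 at col 0 lands with bottom-row=0; cleared 0 line(s) (total 0); column heights now [3 3 0 0 0 0], max=3
Drop 2: S rot1 at col 3 lands with bottom-row=0; cleared 0 line(s) (total 0); column heights now [3 3 0 3 2 0], max=3
Drop 3: I rot2 at col 0 lands with bottom-row=3; cleared 0 line(s) (total 0); column heights now [4 4 4 4 2 0], max=4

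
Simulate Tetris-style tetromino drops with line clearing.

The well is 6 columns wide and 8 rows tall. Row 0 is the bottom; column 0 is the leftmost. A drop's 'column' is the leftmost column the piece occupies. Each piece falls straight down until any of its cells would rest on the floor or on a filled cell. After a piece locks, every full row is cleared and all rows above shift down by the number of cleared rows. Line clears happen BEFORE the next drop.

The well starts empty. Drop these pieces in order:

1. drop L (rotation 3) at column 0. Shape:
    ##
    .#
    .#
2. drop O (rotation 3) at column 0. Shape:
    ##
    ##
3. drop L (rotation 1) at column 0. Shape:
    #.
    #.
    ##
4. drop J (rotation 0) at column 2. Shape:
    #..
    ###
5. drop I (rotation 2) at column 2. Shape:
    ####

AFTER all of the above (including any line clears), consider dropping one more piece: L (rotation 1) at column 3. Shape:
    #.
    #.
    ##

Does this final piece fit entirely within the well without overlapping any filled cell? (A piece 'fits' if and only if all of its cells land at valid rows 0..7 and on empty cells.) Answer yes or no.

Drop 1: L rot3 at col 0 lands with bottom-row=0; cleared 0 line(s) (total 0); column heights now [3 3 0 0 0 0], max=3
Drop 2: O rot3 at col 0 lands with bottom-row=3; cleared 0 line(s) (total 0); column heights now [5 5 0 0 0 0], max=5
Drop 3: L rot1 at col 0 lands with bottom-row=5; cleared 0 line(s) (total 0); column heights now [8 6 0 0 0 0], max=8
Drop 4: J rot0 at col 2 lands with bottom-row=0; cleared 0 line(s) (total 0); column heights now [8 6 2 1 1 0], max=8
Drop 5: I rot2 at col 2 lands with bottom-row=2; cleared 1 line(s) (total 1); column heights now [7 5 2 1 1 0], max=7
Test piece L rot1 at col 3 (width 2): heights before test = [7 5 2 1 1 0]; fits = True

Answer: yes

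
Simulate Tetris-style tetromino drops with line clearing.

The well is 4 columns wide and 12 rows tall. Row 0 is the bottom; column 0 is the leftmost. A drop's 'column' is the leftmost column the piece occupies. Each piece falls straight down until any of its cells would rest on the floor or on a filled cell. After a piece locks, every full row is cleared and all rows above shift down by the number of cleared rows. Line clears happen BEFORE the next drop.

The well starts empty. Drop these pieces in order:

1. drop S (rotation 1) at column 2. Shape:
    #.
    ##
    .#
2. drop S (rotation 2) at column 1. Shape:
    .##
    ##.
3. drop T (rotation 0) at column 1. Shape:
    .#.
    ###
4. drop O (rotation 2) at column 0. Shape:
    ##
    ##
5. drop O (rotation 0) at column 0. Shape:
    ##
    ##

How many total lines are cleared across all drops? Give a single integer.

Answer: 0

Derivation:
Drop 1: S rot1 at col 2 lands with bottom-row=0; cleared 0 line(s) (total 0); column heights now [0 0 3 2], max=3
Drop 2: S rot2 at col 1 lands with bottom-row=3; cleared 0 line(s) (total 0); column heights now [0 4 5 5], max=5
Drop 3: T rot0 at col 1 lands with bottom-row=5; cleared 0 line(s) (total 0); column heights now [0 6 7 6], max=7
Drop 4: O rot2 at col 0 lands with bottom-row=6; cleared 0 line(s) (total 0); column heights now [8 8 7 6], max=8
Drop 5: O rot0 at col 0 lands with bottom-row=8; cleared 0 line(s) (total 0); column heights now [10 10 7 6], max=10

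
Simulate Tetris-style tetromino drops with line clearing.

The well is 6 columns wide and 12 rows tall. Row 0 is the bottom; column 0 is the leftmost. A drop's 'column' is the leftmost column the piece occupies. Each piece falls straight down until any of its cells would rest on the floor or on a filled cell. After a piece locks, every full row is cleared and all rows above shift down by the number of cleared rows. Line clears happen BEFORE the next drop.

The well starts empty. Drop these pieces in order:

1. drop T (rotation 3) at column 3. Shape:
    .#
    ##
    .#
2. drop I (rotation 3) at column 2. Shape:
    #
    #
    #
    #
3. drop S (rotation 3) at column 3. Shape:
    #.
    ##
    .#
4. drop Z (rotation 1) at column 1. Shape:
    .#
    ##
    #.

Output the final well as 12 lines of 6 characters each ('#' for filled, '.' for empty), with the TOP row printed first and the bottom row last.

Drop 1: T rot3 at col 3 lands with bottom-row=0; cleared 0 line(s) (total 0); column heights now [0 0 0 2 3 0], max=3
Drop 2: I rot3 at col 2 lands with bottom-row=0; cleared 0 line(s) (total 0); column heights now [0 0 4 2 3 0], max=4
Drop 3: S rot3 at col 3 lands with bottom-row=3; cleared 0 line(s) (total 0); column heights now [0 0 4 6 5 0], max=6
Drop 4: Z rot1 at col 1 lands with bottom-row=3; cleared 0 line(s) (total 0); column heights now [0 5 6 6 5 0], max=6

Answer: ......
......
......
......
......
......
..##..
.####.
.##.#.
..#.#.
..###.
..#.#.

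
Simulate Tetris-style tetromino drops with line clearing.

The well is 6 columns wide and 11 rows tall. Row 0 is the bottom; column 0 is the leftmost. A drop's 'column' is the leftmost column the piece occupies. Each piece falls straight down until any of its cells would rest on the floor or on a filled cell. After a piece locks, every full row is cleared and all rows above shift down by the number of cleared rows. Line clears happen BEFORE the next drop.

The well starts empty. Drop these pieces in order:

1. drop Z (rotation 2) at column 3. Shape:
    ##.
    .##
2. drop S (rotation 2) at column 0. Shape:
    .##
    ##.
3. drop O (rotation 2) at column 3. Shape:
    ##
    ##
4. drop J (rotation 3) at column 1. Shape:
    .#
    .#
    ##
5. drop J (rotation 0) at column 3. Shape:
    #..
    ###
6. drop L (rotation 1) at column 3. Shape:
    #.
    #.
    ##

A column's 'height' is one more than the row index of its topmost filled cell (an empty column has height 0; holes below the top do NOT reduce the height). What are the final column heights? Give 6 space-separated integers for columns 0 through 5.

Drop 1: Z rot2 at col 3 lands with bottom-row=0; cleared 0 line(s) (total 0); column heights now [0 0 0 2 2 1], max=2
Drop 2: S rot2 at col 0 lands with bottom-row=0; cleared 0 line(s) (total 0); column heights now [1 2 2 2 2 1], max=2
Drop 3: O rot2 at col 3 lands with bottom-row=2; cleared 0 line(s) (total 0); column heights now [1 2 2 4 4 1], max=4
Drop 4: J rot3 at col 1 lands with bottom-row=2; cleared 0 line(s) (total 0); column heights now [1 3 5 4 4 1], max=5
Drop 5: J rot0 at col 3 lands with bottom-row=4; cleared 0 line(s) (total 0); column heights now [1 3 5 6 5 5], max=6
Drop 6: L rot1 at col 3 lands with bottom-row=6; cleared 0 line(s) (total 0); column heights now [1 3 5 9 7 5], max=9

Answer: 1 3 5 9 7 5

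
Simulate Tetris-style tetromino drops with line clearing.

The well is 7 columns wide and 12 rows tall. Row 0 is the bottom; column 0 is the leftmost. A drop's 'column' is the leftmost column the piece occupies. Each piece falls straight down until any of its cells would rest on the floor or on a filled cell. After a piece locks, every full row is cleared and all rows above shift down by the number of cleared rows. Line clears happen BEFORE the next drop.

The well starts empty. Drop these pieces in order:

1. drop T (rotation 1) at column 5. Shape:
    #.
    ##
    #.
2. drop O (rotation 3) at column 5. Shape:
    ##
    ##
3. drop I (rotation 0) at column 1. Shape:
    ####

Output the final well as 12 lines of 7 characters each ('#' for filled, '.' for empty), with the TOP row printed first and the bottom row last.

Drop 1: T rot1 at col 5 lands with bottom-row=0; cleared 0 line(s) (total 0); column heights now [0 0 0 0 0 3 2], max=3
Drop 2: O rot3 at col 5 lands with bottom-row=3; cleared 0 line(s) (total 0); column heights now [0 0 0 0 0 5 5], max=5
Drop 3: I rot0 at col 1 lands with bottom-row=0; cleared 0 line(s) (total 0); column heights now [0 1 1 1 1 5 5], max=5

Answer: .......
.......
.......
.......
.......
.......
.......
.....##
.....##
.....#.
.....##
.#####.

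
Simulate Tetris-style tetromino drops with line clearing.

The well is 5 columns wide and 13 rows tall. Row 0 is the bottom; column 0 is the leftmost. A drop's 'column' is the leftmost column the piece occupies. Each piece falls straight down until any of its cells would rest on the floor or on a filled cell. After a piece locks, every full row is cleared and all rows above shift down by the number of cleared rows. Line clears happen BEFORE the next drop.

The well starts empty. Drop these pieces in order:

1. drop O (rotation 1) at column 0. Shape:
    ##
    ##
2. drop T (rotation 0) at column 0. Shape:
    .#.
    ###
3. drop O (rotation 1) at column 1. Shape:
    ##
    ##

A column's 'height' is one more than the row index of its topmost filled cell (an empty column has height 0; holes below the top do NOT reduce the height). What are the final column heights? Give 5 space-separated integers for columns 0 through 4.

Answer: 3 6 6 0 0

Derivation:
Drop 1: O rot1 at col 0 lands with bottom-row=0; cleared 0 line(s) (total 0); column heights now [2 2 0 0 0], max=2
Drop 2: T rot0 at col 0 lands with bottom-row=2; cleared 0 line(s) (total 0); column heights now [3 4 3 0 0], max=4
Drop 3: O rot1 at col 1 lands with bottom-row=4; cleared 0 line(s) (total 0); column heights now [3 6 6 0 0], max=6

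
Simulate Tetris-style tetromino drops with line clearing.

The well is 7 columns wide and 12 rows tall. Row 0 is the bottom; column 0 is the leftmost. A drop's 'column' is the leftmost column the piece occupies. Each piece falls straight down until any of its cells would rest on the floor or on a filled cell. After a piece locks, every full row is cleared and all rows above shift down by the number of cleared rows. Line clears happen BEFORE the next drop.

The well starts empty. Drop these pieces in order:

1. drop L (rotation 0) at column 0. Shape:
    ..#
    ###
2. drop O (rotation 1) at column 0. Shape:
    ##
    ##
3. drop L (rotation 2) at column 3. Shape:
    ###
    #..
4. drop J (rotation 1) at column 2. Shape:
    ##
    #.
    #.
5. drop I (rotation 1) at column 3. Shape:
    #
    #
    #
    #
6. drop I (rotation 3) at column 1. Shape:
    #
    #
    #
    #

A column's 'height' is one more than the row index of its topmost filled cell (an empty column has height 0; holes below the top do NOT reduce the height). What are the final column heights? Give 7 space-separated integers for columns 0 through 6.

Drop 1: L rot0 at col 0 lands with bottom-row=0; cleared 0 line(s) (total 0); column heights now [1 1 2 0 0 0 0], max=2
Drop 2: O rot1 at col 0 lands with bottom-row=1; cleared 0 line(s) (total 0); column heights now [3 3 2 0 0 0 0], max=3
Drop 3: L rot2 at col 3 lands with bottom-row=0; cleared 0 line(s) (total 0); column heights now [3 3 2 2 2 2 0], max=3
Drop 4: J rot1 at col 2 lands with bottom-row=2; cleared 0 line(s) (total 0); column heights now [3 3 5 5 2 2 0], max=5
Drop 5: I rot1 at col 3 lands with bottom-row=5; cleared 0 line(s) (total 0); column heights now [3 3 5 9 2 2 0], max=9
Drop 6: I rot3 at col 1 lands with bottom-row=3; cleared 0 line(s) (total 0); column heights now [3 7 5 9 2 2 0], max=9

Answer: 3 7 5 9 2 2 0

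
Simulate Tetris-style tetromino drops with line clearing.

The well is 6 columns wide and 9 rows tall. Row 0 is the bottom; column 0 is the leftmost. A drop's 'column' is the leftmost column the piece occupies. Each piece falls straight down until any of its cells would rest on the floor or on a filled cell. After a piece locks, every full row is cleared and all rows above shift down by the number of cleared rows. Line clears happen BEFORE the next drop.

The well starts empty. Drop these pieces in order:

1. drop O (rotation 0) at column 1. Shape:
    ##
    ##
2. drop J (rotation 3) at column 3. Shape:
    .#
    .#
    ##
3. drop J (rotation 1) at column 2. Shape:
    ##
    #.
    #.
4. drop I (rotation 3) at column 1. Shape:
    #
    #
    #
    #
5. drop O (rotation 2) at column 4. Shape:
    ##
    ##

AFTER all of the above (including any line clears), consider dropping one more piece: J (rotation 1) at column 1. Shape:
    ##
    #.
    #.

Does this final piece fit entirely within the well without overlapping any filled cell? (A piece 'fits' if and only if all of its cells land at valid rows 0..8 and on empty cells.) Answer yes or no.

Drop 1: O rot0 at col 1 lands with bottom-row=0; cleared 0 line(s) (total 0); column heights now [0 2 2 0 0 0], max=2
Drop 2: J rot3 at col 3 lands with bottom-row=0; cleared 0 line(s) (total 0); column heights now [0 2 2 1 3 0], max=3
Drop 3: J rot1 at col 2 lands with bottom-row=2; cleared 0 line(s) (total 0); column heights now [0 2 5 5 3 0], max=5
Drop 4: I rot3 at col 1 lands with bottom-row=2; cleared 0 line(s) (total 0); column heights now [0 6 5 5 3 0], max=6
Drop 5: O rot2 at col 4 lands with bottom-row=3; cleared 0 line(s) (total 0); column heights now [0 6 5 5 5 5], max=6
Test piece J rot1 at col 1 (width 2): heights before test = [0 6 5 5 5 5]; fits = True

Answer: yes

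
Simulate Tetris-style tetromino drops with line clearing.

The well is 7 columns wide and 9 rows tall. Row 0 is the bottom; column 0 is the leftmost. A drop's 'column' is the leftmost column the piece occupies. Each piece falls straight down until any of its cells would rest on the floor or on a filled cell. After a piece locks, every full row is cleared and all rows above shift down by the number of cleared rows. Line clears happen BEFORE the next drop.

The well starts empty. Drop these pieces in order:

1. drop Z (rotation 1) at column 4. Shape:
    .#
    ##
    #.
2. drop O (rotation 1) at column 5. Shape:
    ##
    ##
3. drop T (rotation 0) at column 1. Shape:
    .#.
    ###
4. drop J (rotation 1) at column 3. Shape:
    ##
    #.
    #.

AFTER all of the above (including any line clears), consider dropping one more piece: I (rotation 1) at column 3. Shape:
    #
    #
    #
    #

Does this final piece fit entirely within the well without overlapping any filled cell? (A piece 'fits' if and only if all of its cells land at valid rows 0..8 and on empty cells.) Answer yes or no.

Drop 1: Z rot1 at col 4 lands with bottom-row=0; cleared 0 line(s) (total 0); column heights now [0 0 0 0 2 3 0], max=3
Drop 2: O rot1 at col 5 lands with bottom-row=3; cleared 0 line(s) (total 0); column heights now [0 0 0 0 2 5 5], max=5
Drop 3: T rot0 at col 1 lands with bottom-row=0; cleared 0 line(s) (total 0); column heights now [0 1 2 1 2 5 5], max=5
Drop 4: J rot1 at col 3 lands with bottom-row=1; cleared 0 line(s) (total 0); column heights now [0 1 2 4 4 5 5], max=5
Test piece I rot1 at col 3 (width 1): heights before test = [0 1 2 4 4 5 5]; fits = True

Answer: yes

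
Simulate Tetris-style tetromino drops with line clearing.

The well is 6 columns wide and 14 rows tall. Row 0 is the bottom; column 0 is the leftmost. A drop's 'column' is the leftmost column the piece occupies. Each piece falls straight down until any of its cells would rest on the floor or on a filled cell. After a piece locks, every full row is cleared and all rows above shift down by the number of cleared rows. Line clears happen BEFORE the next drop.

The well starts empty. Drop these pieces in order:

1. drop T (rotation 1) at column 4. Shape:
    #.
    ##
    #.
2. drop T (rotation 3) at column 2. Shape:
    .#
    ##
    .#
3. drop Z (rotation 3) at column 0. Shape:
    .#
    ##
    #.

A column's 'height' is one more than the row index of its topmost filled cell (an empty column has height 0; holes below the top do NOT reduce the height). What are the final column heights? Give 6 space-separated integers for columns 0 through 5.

Drop 1: T rot1 at col 4 lands with bottom-row=0; cleared 0 line(s) (total 0); column heights now [0 0 0 0 3 2], max=3
Drop 2: T rot3 at col 2 lands with bottom-row=0; cleared 0 line(s) (total 0); column heights now [0 0 2 3 3 2], max=3
Drop 3: Z rot3 at col 0 lands with bottom-row=0; cleared 1 line(s) (total 1); column heights now [1 2 0 2 2 0], max=2

Answer: 1 2 0 2 2 0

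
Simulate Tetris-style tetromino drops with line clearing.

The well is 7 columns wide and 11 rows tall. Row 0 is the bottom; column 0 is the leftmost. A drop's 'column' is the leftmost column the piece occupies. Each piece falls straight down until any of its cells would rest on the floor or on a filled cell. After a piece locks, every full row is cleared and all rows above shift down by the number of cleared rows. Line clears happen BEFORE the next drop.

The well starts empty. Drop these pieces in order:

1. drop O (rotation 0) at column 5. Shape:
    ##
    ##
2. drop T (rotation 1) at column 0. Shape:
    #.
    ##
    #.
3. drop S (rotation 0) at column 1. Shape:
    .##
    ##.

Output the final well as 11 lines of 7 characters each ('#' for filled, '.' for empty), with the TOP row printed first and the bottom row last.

Drop 1: O rot0 at col 5 lands with bottom-row=0; cleared 0 line(s) (total 0); column heights now [0 0 0 0 0 2 2], max=2
Drop 2: T rot1 at col 0 lands with bottom-row=0; cleared 0 line(s) (total 0); column heights now [3 2 0 0 0 2 2], max=3
Drop 3: S rot0 at col 1 lands with bottom-row=2; cleared 0 line(s) (total 0); column heights now [3 3 4 4 0 2 2], max=4

Answer: .......
.......
.......
.......
.......
.......
.......
..##...
###....
##...##
#....##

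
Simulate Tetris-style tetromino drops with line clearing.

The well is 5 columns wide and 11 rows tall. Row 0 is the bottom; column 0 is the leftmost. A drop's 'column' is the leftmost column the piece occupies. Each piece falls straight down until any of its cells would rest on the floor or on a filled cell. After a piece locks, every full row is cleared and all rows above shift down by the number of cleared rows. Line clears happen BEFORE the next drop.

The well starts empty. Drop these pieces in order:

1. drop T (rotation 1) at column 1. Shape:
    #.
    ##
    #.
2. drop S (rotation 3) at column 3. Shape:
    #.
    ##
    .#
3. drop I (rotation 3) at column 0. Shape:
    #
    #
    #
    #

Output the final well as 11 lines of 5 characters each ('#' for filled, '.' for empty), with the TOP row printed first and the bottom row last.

Drop 1: T rot1 at col 1 lands with bottom-row=0; cleared 0 line(s) (total 0); column heights now [0 3 2 0 0], max=3
Drop 2: S rot3 at col 3 lands with bottom-row=0; cleared 0 line(s) (total 0); column heights now [0 3 2 3 2], max=3
Drop 3: I rot3 at col 0 lands with bottom-row=0; cleared 1 line(s) (total 1); column heights now [3 2 0 2 1], max=3

Answer: .....
.....
.....
.....
.....
.....
.....
.....
#....
##.#.
##..#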